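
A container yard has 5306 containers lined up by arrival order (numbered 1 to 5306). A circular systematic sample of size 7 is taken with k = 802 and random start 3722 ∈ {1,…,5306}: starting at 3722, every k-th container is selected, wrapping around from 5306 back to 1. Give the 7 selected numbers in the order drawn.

Selection 1: 3722
Selection 2: 3722 + 802 = 4524
Selection 3: 4524 + 802 = 5326 → 5326 − 5306 = 20
Selection 4: 20 + 802 = 822
Selection 5: 822 + 802 = 1624
Selection 6: 1624 + 802 = 2426
Selection 7: 2426 + 802 = 3228

3722, 4524, 20, 822, 1624, 2426, 3228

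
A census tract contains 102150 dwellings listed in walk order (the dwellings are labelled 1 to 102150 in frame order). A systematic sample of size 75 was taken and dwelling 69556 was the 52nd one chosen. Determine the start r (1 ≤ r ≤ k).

94

k = 102150/75 = 1362
r = 69556 − (52−1)×1362 = 69556 − 69462 = 94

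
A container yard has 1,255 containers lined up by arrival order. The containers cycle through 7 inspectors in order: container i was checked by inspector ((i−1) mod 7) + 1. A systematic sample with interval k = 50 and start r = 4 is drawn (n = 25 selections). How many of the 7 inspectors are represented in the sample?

Consecutive selections differ by k = 50, so their inspector numbers differ by 50 mod 7 = 1.
gcd(50, 7) = 1, so the sample visits 7/1 = 7 distinct residues mod 7.
Start 4 is inspector 4; the inspectors hit are 1, 2, 3, 4, 5, 6, 7.

7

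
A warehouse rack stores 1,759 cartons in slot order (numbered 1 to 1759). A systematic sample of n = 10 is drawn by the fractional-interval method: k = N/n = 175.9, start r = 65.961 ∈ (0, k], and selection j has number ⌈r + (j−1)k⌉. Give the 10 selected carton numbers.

66, 242, 418, 594, 770, 946, 1122, 1298, 1474, 1650

j=1: r + 0k = 65.961 → ⌈·⌉ = 66
j=2: r + 1k = 241.861 → ⌈·⌉ = 242
j=3: r + 2k = 417.761 → ⌈·⌉ = 418
j=4: r + 3k = 593.661 → ⌈·⌉ = 594
j=5: r + 4k = 769.561 → ⌈·⌉ = 770
j=6: r + 5k = 945.461 → ⌈·⌉ = 946
j=7: r + 6k = 1121.361 → ⌈·⌉ = 1122
j=8: r + 7k = 1297.261 → ⌈·⌉ = 1298
j=9: r + 8k = 1473.161 → ⌈·⌉ = 1474
j=10: r + 9k = 1649.061 → ⌈·⌉ = 1650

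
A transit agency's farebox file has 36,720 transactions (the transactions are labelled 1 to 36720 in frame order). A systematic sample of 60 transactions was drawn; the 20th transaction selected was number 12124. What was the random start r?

496

k = 36720/60 = 612
r = 12124 − (20−1)×612 = 12124 − 11628 = 496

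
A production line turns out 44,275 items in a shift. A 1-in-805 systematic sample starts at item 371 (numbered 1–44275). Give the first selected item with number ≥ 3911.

k = 805
Steps past start: ⌈(3911 − 371)/805⌉ = ⌈3540/805⌉ = 5
Selected item: 371 + 5×805 = 4396

4396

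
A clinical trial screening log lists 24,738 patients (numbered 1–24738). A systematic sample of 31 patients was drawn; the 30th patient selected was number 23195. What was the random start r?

k = 24738/31 = 798
r = 23195 − (30−1)×798 = 23195 − 23142 = 53

53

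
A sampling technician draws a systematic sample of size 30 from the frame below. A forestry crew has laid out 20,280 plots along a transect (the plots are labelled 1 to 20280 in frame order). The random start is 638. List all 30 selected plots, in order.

638, 1314, 1990, 2666, 3342, 4018, 4694, 5370, 6046, 6722, 7398, 8074, 8750, 9426, 10102, 10778, 11454, 12130, 12806, 13482, 14158, 14834, 15510, 16186, 16862, 17538, 18214, 18890, 19566, 20242

k = N/n = 20280/30 = 676
plot 1: 638
plot 2: 638 + 676 = 1314
plot 3: 1314 + 676 = 1990
plot 4: 1990 + 676 = 2666
plot 5: 2666 + 676 = 3342
plot 6: 3342 + 676 = 4018
plot 7: 4018 + 676 = 4694
plot 8: 4694 + 676 = 5370
plot 9: 5370 + 676 = 6046
plot 10: 6046 + 676 = 6722
plot 11: 6722 + 676 = 7398
plot 12: 7398 + 676 = 8074
plot 13: 8074 + 676 = 8750
plot 14: 8750 + 676 = 9426
plot 15: 9426 + 676 = 10102
plot 16: 10102 + 676 = 10778
plot 17: 10778 + 676 = 11454
plot 18: 11454 + 676 = 12130
plot 19: 12130 + 676 = 12806
plot 20: 12806 + 676 = 13482
plot 21: 13482 + 676 = 14158
plot 22: 14158 + 676 = 14834
plot 23: 14834 + 676 = 15510
plot 24: 15510 + 676 = 16186
plot 25: 16186 + 676 = 16862
plot 26: 16862 + 676 = 17538
plot 27: 17538 + 676 = 18214
plot 28: 18214 + 676 = 18890
plot 29: 18890 + 676 = 19566
plot 30: 19566 + 676 = 20242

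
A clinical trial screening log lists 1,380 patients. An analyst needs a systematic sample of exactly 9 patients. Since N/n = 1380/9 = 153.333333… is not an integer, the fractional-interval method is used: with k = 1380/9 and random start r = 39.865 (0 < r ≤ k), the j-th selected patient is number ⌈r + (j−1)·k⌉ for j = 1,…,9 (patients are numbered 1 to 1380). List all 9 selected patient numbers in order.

j=1: r + 0k = 39.865 → ⌈·⌉ = 40
j=2: r + 1k = 193.198333… → ⌈·⌉ = 194
j=3: r + 2k = 346.531666… → ⌈·⌉ = 347
j=4: r + 3k = 499.865 → ⌈·⌉ = 500
j=5: r + 4k = 653.198333… → ⌈·⌉ = 654
j=6: r + 5k = 806.531666… → ⌈·⌉ = 807
j=7: r + 6k = 959.865 → ⌈·⌉ = 960
j=8: r + 7k = 1113.198333… → ⌈·⌉ = 1114
j=9: r + 8k = 1266.531666… → ⌈·⌉ = 1267

40, 194, 347, 500, 654, 807, 960, 1114, 1267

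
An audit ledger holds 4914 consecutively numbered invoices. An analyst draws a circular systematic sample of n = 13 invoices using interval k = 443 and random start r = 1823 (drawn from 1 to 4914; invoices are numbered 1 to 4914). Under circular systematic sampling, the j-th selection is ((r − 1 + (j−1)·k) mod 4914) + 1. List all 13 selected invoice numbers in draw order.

Selection 1: 1823
Selection 2: 1823 + 443 = 2266
Selection 3: 2266 + 443 = 2709
Selection 4: 2709 + 443 = 3152
Selection 5: 3152 + 443 = 3595
Selection 6: 3595 + 443 = 4038
Selection 7: 4038 + 443 = 4481
Selection 8: 4481 + 443 = 4924 → 4924 − 4914 = 10
Selection 9: 10 + 443 = 453
Selection 10: 453 + 443 = 896
Selection 11: 896 + 443 = 1339
Selection 12: 1339 + 443 = 1782
Selection 13: 1782 + 443 = 2225

1823, 2266, 2709, 3152, 3595, 4038, 4481, 10, 453, 896, 1339, 1782, 2225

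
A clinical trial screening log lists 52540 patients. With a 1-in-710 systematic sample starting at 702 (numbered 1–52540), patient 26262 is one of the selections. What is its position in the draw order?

37

k = 710
position = (26262 − 702)/710 + 1 = 25560/710 + 1 = 36 + 1 = 37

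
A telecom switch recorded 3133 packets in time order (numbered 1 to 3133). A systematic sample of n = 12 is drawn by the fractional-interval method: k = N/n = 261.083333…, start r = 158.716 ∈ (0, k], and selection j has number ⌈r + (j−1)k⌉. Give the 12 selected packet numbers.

j=1: r + 0k = 158.716 → ⌈·⌉ = 159
j=2: r + 1k = 419.799333… → ⌈·⌉ = 420
j=3: r + 2k = 680.882666… → ⌈·⌉ = 681
j=4: r + 3k = 941.966 → ⌈·⌉ = 942
j=5: r + 4k = 1203.049333… → ⌈·⌉ = 1204
j=6: r + 5k = 1464.132666… → ⌈·⌉ = 1465
j=7: r + 6k = 1725.216 → ⌈·⌉ = 1726
j=8: r + 7k = 1986.299333… → ⌈·⌉ = 1987
j=9: r + 8k = 2247.382666… → ⌈·⌉ = 2248
j=10: r + 9k = 2508.466 → ⌈·⌉ = 2509
j=11: r + 10k = 2769.549333… → ⌈·⌉ = 2770
j=12: r + 11k = 3030.632666… → ⌈·⌉ = 3031

159, 420, 681, 942, 1204, 1465, 1726, 1987, 2248, 2509, 2770, 3031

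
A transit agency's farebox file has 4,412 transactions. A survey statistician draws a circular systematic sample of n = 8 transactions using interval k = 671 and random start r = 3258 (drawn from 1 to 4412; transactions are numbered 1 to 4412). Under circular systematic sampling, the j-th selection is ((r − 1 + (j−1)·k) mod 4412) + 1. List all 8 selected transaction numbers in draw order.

3258, 3929, 188, 859, 1530, 2201, 2872, 3543

Selection 1: 3258
Selection 2: 3258 + 671 = 3929
Selection 3: 3929 + 671 = 4600 → 4600 − 4412 = 188
Selection 4: 188 + 671 = 859
Selection 5: 859 + 671 = 1530
Selection 6: 1530 + 671 = 2201
Selection 7: 2201 + 671 = 2872
Selection 8: 2872 + 671 = 3543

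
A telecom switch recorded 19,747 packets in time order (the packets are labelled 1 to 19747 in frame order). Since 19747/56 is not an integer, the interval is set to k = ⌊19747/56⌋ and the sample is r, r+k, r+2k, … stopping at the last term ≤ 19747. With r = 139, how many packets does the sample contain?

56

k = ⌊19747/56⌋ = 352
Achieved size = ⌊(19747 − 139)/352⌋ + 1 = ⌊19608/352⌋ + 1 = 55 + 1 = 56
(last selection: 139 + 55×352 = 19499 ≤ 19747; next would be 19851 > 19747)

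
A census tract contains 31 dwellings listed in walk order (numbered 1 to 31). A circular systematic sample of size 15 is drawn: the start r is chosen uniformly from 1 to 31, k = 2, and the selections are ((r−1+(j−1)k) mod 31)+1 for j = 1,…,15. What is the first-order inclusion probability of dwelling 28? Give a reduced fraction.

15/31

For each position j, as r ranges over 1…31 the j-th selection hits every dwelling exactly once, so dwelling 28 is selected for exactly 15 of the 31 starts.
Inclusion probability = 15/31.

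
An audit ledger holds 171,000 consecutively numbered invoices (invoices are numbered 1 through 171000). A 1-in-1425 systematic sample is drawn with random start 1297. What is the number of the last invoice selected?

170872

k = 1425
120th selection = r + (120−1)·k = 1297 + 119×1425 = 1297 + 169575 = 170872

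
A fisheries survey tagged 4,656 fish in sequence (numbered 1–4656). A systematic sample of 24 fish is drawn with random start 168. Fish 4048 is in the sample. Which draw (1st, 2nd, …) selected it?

k = 4656/24 = 194
position = (4048 − 168)/194 + 1 = 3880/194 + 1 = 20 + 1 = 21

21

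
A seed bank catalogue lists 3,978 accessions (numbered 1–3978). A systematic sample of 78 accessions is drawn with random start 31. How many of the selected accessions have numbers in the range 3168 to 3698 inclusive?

k = 3978/78 = 51
First selection ≥ 3168: 31 + ⌈(3168−31)/51⌉·51 = 31 + 62×51 = 3193
Last selection ≤ 3698: 31 + ⌊(3698−31)/51⌋·51 = 31 + 71×51 = 3652
Count = 71 − 62 + 1 = 10

10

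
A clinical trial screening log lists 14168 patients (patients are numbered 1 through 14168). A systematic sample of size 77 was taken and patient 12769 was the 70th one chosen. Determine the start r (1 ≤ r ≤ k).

73

k = 14168/77 = 184
r = 12769 − (70−1)×184 = 12769 − 12696 = 73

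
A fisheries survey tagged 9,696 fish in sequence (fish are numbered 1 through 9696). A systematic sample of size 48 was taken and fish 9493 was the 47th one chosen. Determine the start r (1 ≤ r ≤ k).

k = 9696/48 = 202
r = 9493 − (47−1)×202 = 9493 − 9292 = 201

201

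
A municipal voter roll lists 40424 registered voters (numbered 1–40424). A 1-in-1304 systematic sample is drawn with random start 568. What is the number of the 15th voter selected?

k = 1304
15th selection = r + (15−1)·k = 568 + 14×1304 = 568 + 18256 = 18824

18824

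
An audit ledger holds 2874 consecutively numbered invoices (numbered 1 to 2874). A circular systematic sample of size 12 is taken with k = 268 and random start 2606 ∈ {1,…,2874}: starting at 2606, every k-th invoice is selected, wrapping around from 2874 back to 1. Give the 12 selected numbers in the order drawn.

2606, 2874, 268, 536, 804, 1072, 1340, 1608, 1876, 2144, 2412, 2680

Selection 1: 2606
Selection 2: 2606 + 268 = 2874
Selection 3: 2874 + 268 = 3142 → 3142 − 2874 = 268
Selection 4: 268 + 268 = 536
Selection 5: 536 + 268 = 804
Selection 6: 804 + 268 = 1072
Selection 7: 1072 + 268 = 1340
Selection 8: 1340 + 268 = 1608
Selection 9: 1608 + 268 = 1876
Selection 10: 1876 + 268 = 2144
Selection 11: 2144 + 268 = 2412
Selection 12: 2412 + 268 = 2680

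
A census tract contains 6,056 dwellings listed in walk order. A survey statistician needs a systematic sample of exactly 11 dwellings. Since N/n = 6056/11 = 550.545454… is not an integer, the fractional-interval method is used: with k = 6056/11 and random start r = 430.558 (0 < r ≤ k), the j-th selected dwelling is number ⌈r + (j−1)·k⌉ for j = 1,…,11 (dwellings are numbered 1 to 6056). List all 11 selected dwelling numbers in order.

431, 982, 1532, 2083, 2633, 3184, 3734, 4285, 4835, 5386, 5937

j=1: r + 0k = 430.558 → ⌈·⌉ = 431
j=2: r + 1k = 981.103454… → ⌈·⌉ = 982
j=3: r + 2k = 1531.648909… → ⌈·⌉ = 1532
j=4: r + 3k = 2082.194363… → ⌈·⌉ = 2083
j=5: r + 4k = 2632.739818… → ⌈·⌉ = 2633
j=6: r + 5k = 3183.285272… → ⌈·⌉ = 3184
j=7: r + 6k = 3733.830727… → ⌈·⌉ = 3734
j=8: r + 7k = 4284.376181… → ⌈·⌉ = 4285
j=9: r + 8k = 4834.921636… → ⌈·⌉ = 4835
j=10: r + 9k = 5385.467090… → ⌈·⌉ = 5386
j=11: r + 10k = 5936.012545… → ⌈·⌉ = 5937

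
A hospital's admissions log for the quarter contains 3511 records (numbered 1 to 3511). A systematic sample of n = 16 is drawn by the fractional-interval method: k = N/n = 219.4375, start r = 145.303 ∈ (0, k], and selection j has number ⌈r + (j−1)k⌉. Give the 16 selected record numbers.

j=1: r + 0k = 145.303 → ⌈·⌉ = 146
j=2: r + 1k = 364.7405 → ⌈·⌉ = 365
j=3: r + 2k = 584.178 → ⌈·⌉ = 585
j=4: r + 3k = 803.6155 → ⌈·⌉ = 804
j=5: r + 4k = 1023.053 → ⌈·⌉ = 1024
j=6: r + 5k = 1242.4905 → ⌈·⌉ = 1243
j=7: r + 6k = 1461.928 → ⌈·⌉ = 1462
j=8: r + 7k = 1681.3655 → ⌈·⌉ = 1682
j=9: r + 8k = 1900.803 → ⌈·⌉ = 1901
j=10: r + 9k = 2120.2405 → ⌈·⌉ = 2121
j=11: r + 10k = 2339.678 → ⌈·⌉ = 2340
j=12: r + 11k = 2559.1155 → ⌈·⌉ = 2560
j=13: r + 12k = 2778.553 → ⌈·⌉ = 2779
j=14: r + 13k = 2997.9905 → ⌈·⌉ = 2998
j=15: r + 14k = 3217.428 → ⌈·⌉ = 3218
j=16: r + 15k = 3436.8655 → ⌈·⌉ = 3437

146, 365, 585, 804, 1024, 1243, 1462, 1682, 1901, 2121, 2340, 2560, 2779, 2998, 3218, 3437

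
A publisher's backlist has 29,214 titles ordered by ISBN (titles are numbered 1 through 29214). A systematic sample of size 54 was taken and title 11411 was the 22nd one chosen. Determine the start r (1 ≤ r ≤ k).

k = 29214/54 = 541
r = 11411 − (22−1)×541 = 11411 − 11361 = 50

50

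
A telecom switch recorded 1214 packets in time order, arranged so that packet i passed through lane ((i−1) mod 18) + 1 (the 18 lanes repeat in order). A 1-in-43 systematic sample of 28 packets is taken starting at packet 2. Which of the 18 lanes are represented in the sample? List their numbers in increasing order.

Consecutive selections differ by k = 43, so their lane numbers differ by 43 mod 18 = 7.
gcd(43, 18) = 1, so the sample visits 18/1 = 18 distinct residues mod 18.
Start 2 is lane 2; the lanes hit are 1, 2, 3, 4, 5, 6, 7, 8, 9, 10, 11, 12, 13, 14, 15, 16, 17, 18.

1, 2, 3, 4, 5, 6, 7, 8, 9, 10, 11, 12, 13, 14, 15, 16, 17, 18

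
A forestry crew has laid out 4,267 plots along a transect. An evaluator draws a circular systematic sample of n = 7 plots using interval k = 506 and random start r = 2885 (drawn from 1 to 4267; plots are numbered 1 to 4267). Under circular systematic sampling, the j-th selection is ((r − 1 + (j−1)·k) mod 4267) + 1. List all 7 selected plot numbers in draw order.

2885, 3391, 3897, 136, 642, 1148, 1654

Selection 1: 2885
Selection 2: 2885 + 506 = 3391
Selection 3: 3391 + 506 = 3897
Selection 4: 3897 + 506 = 4403 → 4403 − 4267 = 136
Selection 5: 136 + 506 = 642
Selection 6: 642 + 506 = 1148
Selection 7: 1148 + 506 = 1654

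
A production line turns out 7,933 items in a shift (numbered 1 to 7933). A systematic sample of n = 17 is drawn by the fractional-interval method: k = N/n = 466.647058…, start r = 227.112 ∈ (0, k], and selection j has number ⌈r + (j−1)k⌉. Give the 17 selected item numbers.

228, 694, 1161, 1628, 2094, 2561, 3027, 3494, 3961, 4427, 4894, 5361, 5827, 6294, 6761, 7227, 7694

j=1: r + 0k = 227.112 → ⌈·⌉ = 228
j=2: r + 1k = 693.759058… → ⌈·⌉ = 694
j=3: r + 2k = 1160.406117… → ⌈·⌉ = 1161
j=4: r + 3k = 1627.053176… → ⌈·⌉ = 1628
j=5: r + 4k = 2093.700235… → ⌈·⌉ = 2094
j=6: r + 5k = 2560.347294… → ⌈·⌉ = 2561
j=7: r + 6k = 3026.994352… → ⌈·⌉ = 3027
j=8: r + 7k = 3493.641411… → ⌈·⌉ = 3494
j=9: r + 8k = 3960.288470… → ⌈·⌉ = 3961
j=10: r + 9k = 4426.935529… → ⌈·⌉ = 4427
j=11: r + 10k = 4893.582588… → ⌈·⌉ = 4894
j=12: r + 11k = 5360.229647… → ⌈·⌉ = 5361
j=13: r + 12k = 5826.876705… → ⌈·⌉ = 5827
j=14: r + 13k = 6293.523764… → ⌈·⌉ = 6294
j=15: r + 14k = 6760.170823… → ⌈·⌉ = 6761
j=16: r + 15k = 7226.817882… → ⌈·⌉ = 7227
j=17: r + 16k = 7693.464941… → ⌈·⌉ = 7694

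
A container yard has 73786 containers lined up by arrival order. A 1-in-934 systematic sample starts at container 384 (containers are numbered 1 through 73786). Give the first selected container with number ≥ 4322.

k = 934
Steps past start: ⌈(4322 − 384)/934⌉ = ⌈3938/934⌉ = 5
Selected container: 384 + 5×934 = 5054

5054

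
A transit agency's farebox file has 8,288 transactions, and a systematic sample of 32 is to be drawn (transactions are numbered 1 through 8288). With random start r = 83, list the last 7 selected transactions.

k = N/n = 8288/32 = 259
26th selection = 83 + 25×259 = 6558
27th: 6558 + 259 = 6817
28th: 6817 + 259 = 7076
29th: 7076 + 259 = 7335
30th: 7335 + 259 = 7594
31st: 7594 + 259 = 7853
32nd: 7853 + 259 = 8112

6558, 6817, 7076, 7335, 7594, 7853, 8112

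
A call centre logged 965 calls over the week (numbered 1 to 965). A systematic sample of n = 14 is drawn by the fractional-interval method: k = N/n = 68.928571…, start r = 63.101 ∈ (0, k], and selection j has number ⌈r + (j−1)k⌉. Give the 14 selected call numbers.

64, 133, 201, 270, 339, 408, 477, 546, 615, 684, 753, 822, 891, 960

j=1: r + 0k = 63.101 → ⌈·⌉ = 64
j=2: r + 1k = 132.029571… → ⌈·⌉ = 133
j=3: r + 2k = 200.958142… → ⌈·⌉ = 201
j=4: r + 3k = 269.886714… → ⌈·⌉ = 270
j=5: r + 4k = 338.815285… → ⌈·⌉ = 339
j=6: r + 5k = 407.743857… → ⌈·⌉ = 408
j=7: r + 6k = 476.672428… → ⌈·⌉ = 477
j=8: r + 7k = 545.601 → ⌈·⌉ = 546
j=9: r + 8k = 614.529571… → ⌈·⌉ = 615
j=10: r + 9k = 683.458142… → ⌈·⌉ = 684
j=11: r + 10k = 752.386714… → ⌈·⌉ = 753
j=12: r + 11k = 821.315285… → ⌈·⌉ = 822
j=13: r + 12k = 890.243857… → ⌈·⌉ = 891
j=14: r + 13k = 959.172428… → ⌈·⌉ = 960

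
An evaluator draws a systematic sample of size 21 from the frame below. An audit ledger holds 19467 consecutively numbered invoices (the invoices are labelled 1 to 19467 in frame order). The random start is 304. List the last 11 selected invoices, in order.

9574, 10501, 11428, 12355, 13282, 14209, 15136, 16063, 16990, 17917, 18844

k = N/n = 19467/21 = 927
11th selection = 304 + 10×927 = 9574
12th: 9574 + 927 = 10501
13th: 10501 + 927 = 11428
14th: 11428 + 927 = 12355
15th: 12355 + 927 = 13282
16th: 13282 + 927 = 14209
17th: 14209 + 927 = 15136
18th: 15136 + 927 = 16063
19th: 16063 + 927 = 16990
20th: 16990 + 927 = 17917
21st: 17917 + 927 = 18844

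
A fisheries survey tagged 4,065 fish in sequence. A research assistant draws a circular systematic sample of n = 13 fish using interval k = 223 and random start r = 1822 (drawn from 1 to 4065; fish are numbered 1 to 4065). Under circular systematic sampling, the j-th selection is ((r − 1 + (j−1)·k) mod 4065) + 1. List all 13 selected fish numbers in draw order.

1822, 2045, 2268, 2491, 2714, 2937, 3160, 3383, 3606, 3829, 4052, 210, 433

Selection 1: 1822
Selection 2: 1822 + 223 = 2045
Selection 3: 2045 + 223 = 2268
Selection 4: 2268 + 223 = 2491
Selection 5: 2491 + 223 = 2714
Selection 6: 2714 + 223 = 2937
Selection 7: 2937 + 223 = 3160
Selection 8: 3160 + 223 = 3383
Selection 9: 3383 + 223 = 3606
Selection 10: 3606 + 223 = 3829
Selection 11: 3829 + 223 = 4052
Selection 12: 4052 + 223 = 4275 → 4275 − 4065 = 210
Selection 13: 210 + 223 = 433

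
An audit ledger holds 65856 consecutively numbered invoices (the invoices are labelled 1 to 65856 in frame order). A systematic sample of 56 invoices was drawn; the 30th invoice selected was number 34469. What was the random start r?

365

k = 65856/56 = 1176
r = 34469 − (30−1)×1176 = 34469 − 34104 = 365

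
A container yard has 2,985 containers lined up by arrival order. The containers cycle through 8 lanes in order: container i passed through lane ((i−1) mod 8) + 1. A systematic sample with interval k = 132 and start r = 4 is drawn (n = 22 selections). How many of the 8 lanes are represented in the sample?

2

Consecutive selections differ by k = 132, so their lane numbers differ by 132 mod 8 = 4.
gcd(132, 8) = 4, so the sample visits 8/4 = 2 distinct residues mod 8.
Start 4 is lane 4; the lanes hit are 4, 8.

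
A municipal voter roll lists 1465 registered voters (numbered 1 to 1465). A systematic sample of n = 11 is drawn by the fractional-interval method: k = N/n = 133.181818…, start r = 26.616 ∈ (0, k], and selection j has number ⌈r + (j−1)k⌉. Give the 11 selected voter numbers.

27, 160, 293, 427, 560, 693, 826, 959, 1093, 1226, 1359

j=1: r + 0k = 26.616 → ⌈·⌉ = 27
j=2: r + 1k = 159.797818… → ⌈·⌉ = 160
j=3: r + 2k = 292.979636… → ⌈·⌉ = 293
j=4: r + 3k = 426.161454… → ⌈·⌉ = 427
j=5: r + 4k = 559.343272… → ⌈·⌉ = 560
j=6: r + 5k = 692.525090… → ⌈·⌉ = 693
j=7: r + 6k = 825.706909… → ⌈·⌉ = 826
j=8: r + 7k = 958.888727… → ⌈·⌉ = 959
j=9: r + 8k = 1092.070545… → ⌈·⌉ = 1093
j=10: r + 9k = 1225.252363… → ⌈·⌉ = 1226
j=11: r + 10k = 1358.434181… → ⌈·⌉ = 1359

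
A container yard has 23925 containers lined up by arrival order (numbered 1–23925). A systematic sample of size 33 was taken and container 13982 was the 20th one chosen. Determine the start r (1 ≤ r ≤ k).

k = 23925/33 = 725
r = 13982 − (20−1)×725 = 13982 − 13775 = 207

207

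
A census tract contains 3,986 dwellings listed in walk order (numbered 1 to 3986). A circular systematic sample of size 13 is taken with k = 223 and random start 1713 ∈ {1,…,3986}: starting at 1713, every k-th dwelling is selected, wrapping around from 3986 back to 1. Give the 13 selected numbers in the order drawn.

Selection 1: 1713
Selection 2: 1713 + 223 = 1936
Selection 3: 1936 + 223 = 2159
Selection 4: 2159 + 223 = 2382
Selection 5: 2382 + 223 = 2605
Selection 6: 2605 + 223 = 2828
Selection 7: 2828 + 223 = 3051
Selection 8: 3051 + 223 = 3274
Selection 9: 3274 + 223 = 3497
Selection 10: 3497 + 223 = 3720
Selection 11: 3720 + 223 = 3943
Selection 12: 3943 + 223 = 4166 → 4166 − 3986 = 180
Selection 13: 180 + 223 = 403

1713, 1936, 2159, 2382, 2605, 2828, 3051, 3274, 3497, 3720, 3943, 180, 403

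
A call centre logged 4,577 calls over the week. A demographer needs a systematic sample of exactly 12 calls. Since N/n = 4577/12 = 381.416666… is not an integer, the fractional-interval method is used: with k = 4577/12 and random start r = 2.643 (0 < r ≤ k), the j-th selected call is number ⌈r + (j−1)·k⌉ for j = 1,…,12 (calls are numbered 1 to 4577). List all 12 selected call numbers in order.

j=1: r + 0k = 2.643 → ⌈·⌉ = 3
j=2: r + 1k = 384.059666… → ⌈·⌉ = 385
j=3: r + 2k = 765.476333… → ⌈·⌉ = 766
j=4: r + 3k = 1146.893 → ⌈·⌉ = 1147
j=5: r + 4k = 1528.309666… → ⌈·⌉ = 1529
j=6: r + 5k = 1909.726333… → ⌈·⌉ = 1910
j=7: r + 6k = 2291.143 → ⌈·⌉ = 2292
j=8: r + 7k = 2672.559666… → ⌈·⌉ = 2673
j=9: r + 8k = 3053.976333… → ⌈·⌉ = 3054
j=10: r + 9k = 3435.393 → ⌈·⌉ = 3436
j=11: r + 10k = 3816.809666… → ⌈·⌉ = 3817
j=12: r + 11k = 4198.226333… → ⌈·⌉ = 4199

3, 385, 766, 1147, 1529, 1910, 2292, 2673, 3054, 3436, 3817, 4199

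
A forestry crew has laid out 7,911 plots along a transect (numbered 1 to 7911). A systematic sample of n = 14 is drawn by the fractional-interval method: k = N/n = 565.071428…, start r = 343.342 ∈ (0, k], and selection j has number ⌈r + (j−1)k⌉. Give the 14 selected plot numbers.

j=1: r + 0k = 343.342 → ⌈·⌉ = 344
j=2: r + 1k = 908.413428… → ⌈·⌉ = 909
j=3: r + 2k = 1473.484857… → ⌈·⌉ = 1474
j=4: r + 3k = 2038.556285… → ⌈·⌉ = 2039
j=5: r + 4k = 2603.627714… → ⌈·⌉ = 2604
j=6: r + 5k = 3168.699142… → ⌈·⌉ = 3169
j=7: r + 6k = 3733.770571… → ⌈·⌉ = 3734
j=8: r + 7k = 4298.842 → ⌈·⌉ = 4299
j=9: r + 8k = 4863.913428… → ⌈·⌉ = 4864
j=10: r + 9k = 5428.984857… → ⌈·⌉ = 5429
j=11: r + 10k = 5994.056285… → ⌈·⌉ = 5995
j=12: r + 11k = 6559.127714… → ⌈·⌉ = 6560
j=13: r + 12k = 7124.199142… → ⌈·⌉ = 7125
j=14: r + 13k = 7689.270571… → ⌈·⌉ = 7690

344, 909, 1474, 2039, 2604, 3169, 3734, 4299, 4864, 5429, 5995, 6560, 7125, 7690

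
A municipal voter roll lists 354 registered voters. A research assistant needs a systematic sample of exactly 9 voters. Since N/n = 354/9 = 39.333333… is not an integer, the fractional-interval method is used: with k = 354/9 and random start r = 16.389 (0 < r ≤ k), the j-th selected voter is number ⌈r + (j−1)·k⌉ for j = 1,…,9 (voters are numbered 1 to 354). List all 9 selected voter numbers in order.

17, 56, 96, 135, 174, 214, 253, 292, 332

j=1: r + 0k = 16.389 → ⌈·⌉ = 17
j=2: r + 1k = 55.722333… → ⌈·⌉ = 56
j=3: r + 2k = 95.055666… → ⌈·⌉ = 96
j=4: r + 3k = 134.389 → ⌈·⌉ = 135
j=5: r + 4k = 173.722333… → ⌈·⌉ = 174
j=6: r + 5k = 213.055666… → ⌈·⌉ = 214
j=7: r + 6k = 252.389 → ⌈·⌉ = 253
j=8: r + 7k = 291.722333… → ⌈·⌉ = 292
j=9: r + 8k = 331.055666… → ⌈·⌉ = 332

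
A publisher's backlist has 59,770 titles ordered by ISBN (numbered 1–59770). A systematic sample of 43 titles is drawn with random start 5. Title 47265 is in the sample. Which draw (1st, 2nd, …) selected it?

k = 59770/43 = 1390
position = (47265 − 5)/1390 + 1 = 47260/1390 + 1 = 34 + 1 = 35

35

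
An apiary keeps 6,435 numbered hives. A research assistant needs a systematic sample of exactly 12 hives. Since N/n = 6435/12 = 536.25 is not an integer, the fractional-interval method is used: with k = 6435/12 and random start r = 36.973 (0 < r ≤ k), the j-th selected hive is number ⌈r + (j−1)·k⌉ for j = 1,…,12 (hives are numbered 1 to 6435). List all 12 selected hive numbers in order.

j=1: r + 0k = 36.973 → ⌈·⌉ = 37
j=2: r + 1k = 573.223 → ⌈·⌉ = 574
j=3: r + 2k = 1109.473 → ⌈·⌉ = 1110
j=4: r + 3k = 1645.723 → ⌈·⌉ = 1646
j=5: r + 4k = 2181.973 → ⌈·⌉ = 2182
j=6: r + 5k = 2718.223 → ⌈·⌉ = 2719
j=7: r + 6k = 3254.473 → ⌈·⌉ = 3255
j=8: r + 7k = 3790.723 → ⌈·⌉ = 3791
j=9: r + 8k = 4326.973 → ⌈·⌉ = 4327
j=10: r + 9k = 4863.223 → ⌈·⌉ = 4864
j=11: r + 10k = 5399.473 → ⌈·⌉ = 5400
j=12: r + 11k = 5935.723 → ⌈·⌉ = 5936

37, 574, 1110, 1646, 2182, 2719, 3255, 3791, 4327, 4864, 5400, 5936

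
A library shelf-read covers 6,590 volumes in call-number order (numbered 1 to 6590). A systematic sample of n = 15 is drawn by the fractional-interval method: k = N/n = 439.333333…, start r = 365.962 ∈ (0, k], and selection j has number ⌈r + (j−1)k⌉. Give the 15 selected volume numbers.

j=1: r + 0k = 365.962 → ⌈·⌉ = 366
j=2: r + 1k = 805.295333… → ⌈·⌉ = 806
j=3: r + 2k = 1244.628666… → ⌈·⌉ = 1245
j=4: r + 3k = 1683.962 → ⌈·⌉ = 1684
j=5: r + 4k = 2123.295333… → ⌈·⌉ = 2124
j=6: r + 5k = 2562.628666… → ⌈·⌉ = 2563
j=7: r + 6k = 3001.962 → ⌈·⌉ = 3002
j=8: r + 7k = 3441.295333… → ⌈·⌉ = 3442
j=9: r + 8k = 3880.628666… → ⌈·⌉ = 3881
j=10: r + 9k = 4319.962 → ⌈·⌉ = 4320
j=11: r + 10k = 4759.295333… → ⌈·⌉ = 4760
j=12: r + 11k = 5198.628666… → ⌈·⌉ = 5199
j=13: r + 12k = 5637.962 → ⌈·⌉ = 5638
j=14: r + 13k = 6077.295333… → ⌈·⌉ = 6078
j=15: r + 14k = 6516.628666… → ⌈·⌉ = 6517

366, 806, 1245, 1684, 2124, 2563, 3002, 3442, 3881, 4320, 4760, 5199, 5638, 6078, 6517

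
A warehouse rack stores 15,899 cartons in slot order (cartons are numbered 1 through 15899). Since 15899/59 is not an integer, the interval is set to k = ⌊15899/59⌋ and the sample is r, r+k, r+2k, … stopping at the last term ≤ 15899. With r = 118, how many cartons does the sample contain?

59

k = ⌊15899/59⌋ = 269
Achieved size = ⌊(15899 − 118)/269⌋ + 1 = ⌊15781/269⌋ + 1 = 58 + 1 = 59
(last selection: 118 + 58×269 = 15720 ≤ 15899; next would be 15989 > 15899)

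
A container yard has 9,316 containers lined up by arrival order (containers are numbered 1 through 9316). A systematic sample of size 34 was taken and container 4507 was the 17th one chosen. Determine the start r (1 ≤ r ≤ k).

123

k = 9316/34 = 274
r = 4507 − (17−1)×274 = 4507 − 4384 = 123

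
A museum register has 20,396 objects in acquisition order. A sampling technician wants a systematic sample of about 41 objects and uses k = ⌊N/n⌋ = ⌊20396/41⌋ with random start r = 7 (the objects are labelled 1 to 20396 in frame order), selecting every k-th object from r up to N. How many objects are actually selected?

42

k = ⌊20396/41⌋ = 497
Achieved size = ⌊(20396 − 7)/497⌋ + 1 = ⌊20389/497⌋ + 1 = 41 + 1 = 42
(last selection: 7 + 41×497 = 20384 ≤ 20396; next would be 20881 > 20396)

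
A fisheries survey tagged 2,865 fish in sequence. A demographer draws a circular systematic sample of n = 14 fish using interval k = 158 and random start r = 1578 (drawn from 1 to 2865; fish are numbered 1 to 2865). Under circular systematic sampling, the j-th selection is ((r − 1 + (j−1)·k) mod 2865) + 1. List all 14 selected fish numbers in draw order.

Selection 1: 1578
Selection 2: 1578 + 158 = 1736
Selection 3: 1736 + 158 = 1894
Selection 4: 1894 + 158 = 2052
Selection 5: 2052 + 158 = 2210
Selection 6: 2210 + 158 = 2368
Selection 7: 2368 + 158 = 2526
Selection 8: 2526 + 158 = 2684
Selection 9: 2684 + 158 = 2842
Selection 10: 2842 + 158 = 3000 → 3000 − 2865 = 135
Selection 11: 135 + 158 = 293
Selection 12: 293 + 158 = 451
Selection 13: 451 + 158 = 609
Selection 14: 609 + 158 = 767

1578, 1736, 1894, 2052, 2210, 2368, 2526, 2684, 2842, 135, 293, 451, 609, 767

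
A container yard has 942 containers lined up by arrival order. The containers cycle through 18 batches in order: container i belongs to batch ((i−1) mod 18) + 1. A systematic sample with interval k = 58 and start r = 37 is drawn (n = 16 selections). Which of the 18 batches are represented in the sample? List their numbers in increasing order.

1, 3, 5, 7, 9, 11, 13, 15, 17

Consecutive selections differ by k = 58, so their batch numbers differ by 58 mod 18 = 4.
gcd(58, 18) = 2, so the sample visits 18/2 = 9 distinct residues mod 18.
Start 37 is batch 1; the batches hit are 1, 3, 5, 7, 9, 11, 13, 15, 17.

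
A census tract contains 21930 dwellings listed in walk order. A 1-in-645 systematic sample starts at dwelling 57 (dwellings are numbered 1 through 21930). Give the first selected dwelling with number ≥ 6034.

6507

k = 645
Steps past start: ⌈(6034 − 57)/645⌉ = ⌈5977/645⌉ = 10
Selected dwelling: 57 + 10×645 = 6507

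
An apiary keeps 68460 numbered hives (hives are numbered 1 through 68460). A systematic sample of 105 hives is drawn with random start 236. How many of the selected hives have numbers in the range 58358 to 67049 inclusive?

13

k = 68460/105 = 652
First selection ≥ 58358: 236 + ⌈(58358−236)/652⌉·652 = 236 + 90×652 = 58916
Last selection ≤ 67049: 236 + ⌊(67049−236)/652⌋·652 = 236 + 102×652 = 66740
Count = 102 − 90 + 1 = 13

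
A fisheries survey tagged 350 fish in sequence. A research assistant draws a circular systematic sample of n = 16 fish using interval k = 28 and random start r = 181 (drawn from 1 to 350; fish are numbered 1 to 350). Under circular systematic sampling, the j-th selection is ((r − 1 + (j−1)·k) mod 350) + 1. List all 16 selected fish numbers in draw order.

Selection 1: 181
Selection 2: 181 + 28 = 209
Selection 3: 209 + 28 = 237
Selection 4: 237 + 28 = 265
Selection 5: 265 + 28 = 293
Selection 6: 293 + 28 = 321
Selection 7: 321 + 28 = 349
Selection 8: 349 + 28 = 377 → 377 − 350 = 27
Selection 9: 27 + 28 = 55
Selection 10: 55 + 28 = 83
Selection 11: 83 + 28 = 111
Selection 12: 111 + 28 = 139
Selection 13: 139 + 28 = 167
Selection 14: 167 + 28 = 195
Selection 15: 195 + 28 = 223
Selection 16: 223 + 28 = 251

181, 209, 237, 265, 293, 321, 349, 27, 55, 83, 111, 139, 167, 195, 223, 251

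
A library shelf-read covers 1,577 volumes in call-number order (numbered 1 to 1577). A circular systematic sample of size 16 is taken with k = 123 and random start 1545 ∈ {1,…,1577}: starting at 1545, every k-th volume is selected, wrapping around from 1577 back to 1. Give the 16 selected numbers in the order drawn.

Selection 1: 1545
Selection 2: 1545 + 123 = 1668 → 1668 − 1577 = 91
Selection 3: 91 + 123 = 214
Selection 4: 214 + 123 = 337
Selection 5: 337 + 123 = 460
Selection 6: 460 + 123 = 583
Selection 7: 583 + 123 = 706
Selection 8: 706 + 123 = 829
Selection 9: 829 + 123 = 952
Selection 10: 952 + 123 = 1075
Selection 11: 1075 + 123 = 1198
Selection 12: 1198 + 123 = 1321
Selection 13: 1321 + 123 = 1444
Selection 14: 1444 + 123 = 1567
Selection 15: 1567 + 123 = 1690 → 1690 − 1577 = 113
Selection 16: 113 + 123 = 236

1545, 91, 214, 337, 460, 583, 706, 829, 952, 1075, 1198, 1321, 1444, 1567, 113, 236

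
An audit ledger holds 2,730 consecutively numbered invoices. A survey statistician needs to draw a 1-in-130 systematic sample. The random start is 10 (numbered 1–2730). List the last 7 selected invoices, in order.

15th selection = 10 + 14×130 = 1830
16th: 1830 + 130 = 1960
17th: 1960 + 130 = 2090
18th: 2090 + 130 = 2220
19th: 2220 + 130 = 2350
20th: 2350 + 130 = 2480
21st: 2480 + 130 = 2610

1830, 1960, 2090, 2220, 2350, 2480, 2610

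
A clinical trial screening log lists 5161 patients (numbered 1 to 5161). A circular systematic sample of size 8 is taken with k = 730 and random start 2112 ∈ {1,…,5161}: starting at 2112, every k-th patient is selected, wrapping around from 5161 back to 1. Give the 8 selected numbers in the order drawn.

Selection 1: 2112
Selection 2: 2112 + 730 = 2842
Selection 3: 2842 + 730 = 3572
Selection 4: 3572 + 730 = 4302
Selection 5: 4302 + 730 = 5032
Selection 6: 5032 + 730 = 5762 → 5762 − 5161 = 601
Selection 7: 601 + 730 = 1331
Selection 8: 1331 + 730 = 2061

2112, 2842, 3572, 4302, 5032, 601, 1331, 2061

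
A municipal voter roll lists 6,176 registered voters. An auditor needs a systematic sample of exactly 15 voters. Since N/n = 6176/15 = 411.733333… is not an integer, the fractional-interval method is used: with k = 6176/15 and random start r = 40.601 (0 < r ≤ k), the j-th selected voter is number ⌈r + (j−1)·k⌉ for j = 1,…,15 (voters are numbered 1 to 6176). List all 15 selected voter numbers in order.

41, 453, 865, 1276, 1688, 2100, 2512, 2923, 3335, 3747, 4158, 4570, 4982, 5394, 5805

j=1: r + 0k = 40.601 → ⌈·⌉ = 41
j=2: r + 1k = 452.334333… → ⌈·⌉ = 453
j=3: r + 2k = 864.067666… → ⌈·⌉ = 865
j=4: r + 3k = 1275.801 → ⌈·⌉ = 1276
j=5: r + 4k = 1687.534333… → ⌈·⌉ = 1688
j=6: r + 5k = 2099.267666… → ⌈·⌉ = 2100
j=7: r + 6k = 2511.001 → ⌈·⌉ = 2512
j=8: r + 7k = 2922.734333… → ⌈·⌉ = 2923
j=9: r + 8k = 3334.467666… → ⌈·⌉ = 3335
j=10: r + 9k = 3746.201 → ⌈·⌉ = 3747
j=11: r + 10k = 4157.934333… → ⌈·⌉ = 4158
j=12: r + 11k = 4569.667666… → ⌈·⌉ = 4570
j=13: r + 12k = 4981.401 → ⌈·⌉ = 4982
j=14: r + 13k = 5393.134333… → ⌈·⌉ = 5394
j=15: r + 14k = 5804.867666… → ⌈·⌉ = 5805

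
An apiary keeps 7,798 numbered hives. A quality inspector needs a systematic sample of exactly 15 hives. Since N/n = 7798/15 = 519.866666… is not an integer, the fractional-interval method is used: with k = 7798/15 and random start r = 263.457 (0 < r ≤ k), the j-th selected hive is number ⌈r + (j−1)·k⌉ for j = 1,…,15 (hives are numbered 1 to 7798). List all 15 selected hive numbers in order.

j=1: r + 0k = 263.457 → ⌈·⌉ = 264
j=2: r + 1k = 783.323666… → ⌈·⌉ = 784
j=3: r + 2k = 1303.190333… → ⌈·⌉ = 1304
j=4: r + 3k = 1823.057 → ⌈·⌉ = 1824
j=5: r + 4k = 2342.923666… → ⌈·⌉ = 2343
j=6: r + 5k = 2862.790333… → ⌈·⌉ = 2863
j=7: r + 6k = 3382.657 → ⌈·⌉ = 3383
j=8: r + 7k = 3902.523666… → ⌈·⌉ = 3903
j=9: r + 8k = 4422.390333… → ⌈·⌉ = 4423
j=10: r + 9k = 4942.257 → ⌈·⌉ = 4943
j=11: r + 10k = 5462.123666… → ⌈·⌉ = 5463
j=12: r + 11k = 5981.990333… → ⌈·⌉ = 5982
j=13: r + 12k = 6501.857 → ⌈·⌉ = 6502
j=14: r + 13k = 7021.723666… → ⌈·⌉ = 7022
j=15: r + 14k = 7541.590333… → ⌈·⌉ = 7542

264, 784, 1304, 1824, 2343, 2863, 3383, 3903, 4423, 4943, 5463, 5982, 6502, 7022, 7542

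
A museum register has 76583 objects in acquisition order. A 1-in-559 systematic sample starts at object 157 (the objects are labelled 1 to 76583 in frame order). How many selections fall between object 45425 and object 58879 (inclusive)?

25

k = 559
First selection ≥ 45425: 157 + ⌈(45425−157)/559⌉·559 = 157 + 81×559 = 45436
Last selection ≤ 58879: 157 + ⌊(58879−157)/559⌋·559 = 157 + 105×559 = 58852
Count = 105 − 81 + 1 = 25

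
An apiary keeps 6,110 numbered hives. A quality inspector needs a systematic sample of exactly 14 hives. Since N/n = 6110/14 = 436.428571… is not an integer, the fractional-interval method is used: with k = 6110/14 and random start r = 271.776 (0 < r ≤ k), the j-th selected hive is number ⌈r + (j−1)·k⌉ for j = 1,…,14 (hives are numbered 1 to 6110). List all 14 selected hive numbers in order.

272, 709, 1145, 1582, 2018, 2454, 2891, 3327, 3764, 4200, 4637, 5073, 5509, 5946

j=1: r + 0k = 271.776 → ⌈·⌉ = 272
j=2: r + 1k = 708.204571… → ⌈·⌉ = 709
j=3: r + 2k = 1144.633142… → ⌈·⌉ = 1145
j=4: r + 3k = 1581.061714… → ⌈·⌉ = 1582
j=5: r + 4k = 2017.490285… → ⌈·⌉ = 2018
j=6: r + 5k = 2453.918857… → ⌈·⌉ = 2454
j=7: r + 6k = 2890.347428… → ⌈·⌉ = 2891
j=8: r + 7k = 3326.776 → ⌈·⌉ = 3327
j=9: r + 8k = 3763.204571… → ⌈·⌉ = 3764
j=10: r + 9k = 4199.633142… → ⌈·⌉ = 4200
j=11: r + 10k = 4636.061714… → ⌈·⌉ = 4637
j=12: r + 11k = 5072.490285… → ⌈·⌉ = 5073
j=13: r + 12k = 5508.918857… → ⌈·⌉ = 5509
j=14: r + 13k = 5945.347428… → ⌈·⌉ = 5946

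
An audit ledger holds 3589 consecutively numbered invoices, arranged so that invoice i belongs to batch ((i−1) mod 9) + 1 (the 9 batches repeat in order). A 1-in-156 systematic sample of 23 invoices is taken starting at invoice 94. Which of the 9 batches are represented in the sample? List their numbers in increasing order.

Consecutive selections differ by k = 156, so their batch numbers differ by 156 mod 9 = 3.
gcd(156, 9) = 3, so the sample visits 9/3 = 3 distinct residues mod 9.
Start 94 is batch 4; the batches hit are 1, 4, 7.

1, 4, 7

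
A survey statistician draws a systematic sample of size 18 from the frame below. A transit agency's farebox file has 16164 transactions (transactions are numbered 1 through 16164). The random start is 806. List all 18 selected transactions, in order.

k = N/n = 16164/18 = 898
transaction 1: 806
transaction 2: 806 + 898 = 1704
transaction 3: 1704 + 898 = 2602
transaction 4: 2602 + 898 = 3500
transaction 5: 3500 + 898 = 4398
transaction 6: 4398 + 898 = 5296
transaction 7: 5296 + 898 = 6194
transaction 8: 6194 + 898 = 7092
transaction 9: 7092 + 898 = 7990
transaction 10: 7990 + 898 = 8888
transaction 11: 8888 + 898 = 9786
transaction 12: 9786 + 898 = 10684
transaction 13: 10684 + 898 = 11582
transaction 14: 11582 + 898 = 12480
transaction 15: 12480 + 898 = 13378
transaction 16: 13378 + 898 = 14276
transaction 17: 14276 + 898 = 15174
transaction 18: 15174 + 898 = 16072

806, 1704, 2602, 3500, 4398, 5296, 6194, 7092, 7990, 8888, 9786, 10684, 11582, 12480, 13378, 14276, 15174, 16072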